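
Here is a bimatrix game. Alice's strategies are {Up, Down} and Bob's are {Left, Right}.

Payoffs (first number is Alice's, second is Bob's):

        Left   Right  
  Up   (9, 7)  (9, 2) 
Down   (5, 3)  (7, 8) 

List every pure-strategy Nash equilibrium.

(Up, Left): Alice gets 9 ≥ 5 from Down, and Bob gets 7 ≥ 2 from Right — Nash equilibrium.
(Up, Right): Bob prefers Left (7 > 2) — not an equilibrium.
(Down, Left): Alice prefers Up (9 > 5); Bob prefers Right (8 > 3) — not an equilibrium.
(Down, Right): Alice prefers Up (9 > 7) — not an equilibrium.

(Up, Left)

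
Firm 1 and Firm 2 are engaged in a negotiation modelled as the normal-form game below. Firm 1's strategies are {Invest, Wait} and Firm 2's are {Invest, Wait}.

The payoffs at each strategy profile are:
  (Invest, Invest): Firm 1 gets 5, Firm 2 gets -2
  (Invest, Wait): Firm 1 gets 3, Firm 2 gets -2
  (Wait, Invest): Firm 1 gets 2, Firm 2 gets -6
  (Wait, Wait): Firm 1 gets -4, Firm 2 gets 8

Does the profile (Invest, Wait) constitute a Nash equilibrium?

Yes

At (Invest, Wait), Firm 1 earns 3; switching to Wait would give -4, so Firm 1 has no profitable deviation.
Firm 2 earns -2; switching to Invest would give -2, so Firm 2 has no profitable deviation.
Neither player can gain by a unilateral deviation, so this profile is a Nash equilibrium.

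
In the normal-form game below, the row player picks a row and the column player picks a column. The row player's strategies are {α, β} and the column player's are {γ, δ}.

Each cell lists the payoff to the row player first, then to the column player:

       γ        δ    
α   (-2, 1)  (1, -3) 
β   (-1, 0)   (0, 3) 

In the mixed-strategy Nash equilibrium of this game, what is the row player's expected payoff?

First find y, the probability the column player plays γ, from the row player's indifference between α and β: −2y + (1−y) = −y, giving y = 1/2.
Since the row player is indifferent in equilibrium, the row player's expected payoff equals the payoff from either row against (1/2, 1/2). Using α: −2(1/2) + (1/2) = -1/2.

-1/2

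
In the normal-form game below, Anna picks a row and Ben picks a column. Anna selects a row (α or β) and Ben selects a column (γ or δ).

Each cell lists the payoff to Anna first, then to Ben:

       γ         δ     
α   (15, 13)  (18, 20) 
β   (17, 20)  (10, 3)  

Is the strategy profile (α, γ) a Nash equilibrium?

At (α, γ), Anna earns 15; switching to β would give 17, so Anna would deviate.
Ben earns 13; switching to δ would give 20, so Ben would deviate.
Since at least one player can profitably deviate, this is not a Nash equilibrium.

No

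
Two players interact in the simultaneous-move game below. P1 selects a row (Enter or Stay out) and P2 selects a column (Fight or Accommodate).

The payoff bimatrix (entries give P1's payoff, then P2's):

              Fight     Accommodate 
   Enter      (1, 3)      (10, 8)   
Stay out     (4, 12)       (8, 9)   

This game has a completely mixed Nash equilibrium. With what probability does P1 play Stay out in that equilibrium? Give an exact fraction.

Let p be the probability that P1 plays Enter. In a completely mixed equilibrium, P2 must be indifferent between Fight and Accommodate.
P2's expected payoff from Fight is 3p + 12(1−p); from Accommodate it is 8p + 9(1−p).
Setting these equal: −9p + 12 = −p + 9, so p = 3/8.
Therefore P1 plays Stay out with probability 1 − 3/8 = 5/8.

5/8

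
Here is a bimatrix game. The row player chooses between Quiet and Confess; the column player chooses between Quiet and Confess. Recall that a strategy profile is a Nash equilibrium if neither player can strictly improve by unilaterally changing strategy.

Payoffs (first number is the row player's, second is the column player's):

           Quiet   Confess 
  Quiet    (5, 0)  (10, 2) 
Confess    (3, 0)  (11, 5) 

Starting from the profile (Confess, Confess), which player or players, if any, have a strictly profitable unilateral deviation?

Neither

The row player at (Confess, Confess) earns 11; deviating to Quiet yields 10 — not better.
The column player earns 5; deviating to Quiet yields 0 — not better.
Neither player can strictly improve; the profile is a Nash equilibrium.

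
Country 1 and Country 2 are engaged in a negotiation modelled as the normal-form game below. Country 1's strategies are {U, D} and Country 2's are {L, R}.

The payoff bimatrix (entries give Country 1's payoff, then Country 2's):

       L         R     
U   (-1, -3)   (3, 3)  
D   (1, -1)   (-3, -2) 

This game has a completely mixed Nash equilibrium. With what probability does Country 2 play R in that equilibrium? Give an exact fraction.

Let q be the probability that Country 2 plays L. In a completely mixed equilibrium, Country 1 must be indifferent between U and D.
Country 1's expected payoff from U is −q + 3(1−q); from D it is q − 3(1−q).
Setting these equal: −4q + 3 = 4q − 3, so q = 3/4.
Therefore Country 2 plays R with probability 1 − 3/4 = 1/4.

1/4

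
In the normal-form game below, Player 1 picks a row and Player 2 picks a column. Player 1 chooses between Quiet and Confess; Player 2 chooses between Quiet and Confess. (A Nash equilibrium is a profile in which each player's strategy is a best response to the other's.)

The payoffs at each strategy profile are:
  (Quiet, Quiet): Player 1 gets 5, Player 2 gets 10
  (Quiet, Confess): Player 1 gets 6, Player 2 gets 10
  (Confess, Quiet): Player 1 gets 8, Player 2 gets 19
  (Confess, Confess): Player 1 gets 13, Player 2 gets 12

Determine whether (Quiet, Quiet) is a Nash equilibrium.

No

At (Quiet, Quiet), Player 1 earns 5; switching to Confess would give 8, so Player 1 would deviate.
Player 2 earns 10; switching to Confess would give 10, so Player 2 has no profitable deviation.
Since at least one player can profitably deviate, this is not a Nash equilibrium.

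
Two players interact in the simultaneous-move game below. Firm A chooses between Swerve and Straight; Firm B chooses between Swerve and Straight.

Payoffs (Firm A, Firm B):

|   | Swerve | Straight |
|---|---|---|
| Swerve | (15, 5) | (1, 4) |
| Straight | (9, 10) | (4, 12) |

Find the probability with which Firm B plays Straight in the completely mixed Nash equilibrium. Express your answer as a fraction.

Let q be the probability that Firm B plays Swerve. In a completely mixed equilibrium, Firm A must be indifferent between Swerve and Straight.
Firm A's expected payoff from Swerve is 15q + (1−q); from Straight it is 9q + 4(1−q).
Setting these equal: 14q + 1 = 5q + 4, so q = 1/3.
Therefore Firm B plays Straight with probability 1 − 1/3 = 2/3.

2/3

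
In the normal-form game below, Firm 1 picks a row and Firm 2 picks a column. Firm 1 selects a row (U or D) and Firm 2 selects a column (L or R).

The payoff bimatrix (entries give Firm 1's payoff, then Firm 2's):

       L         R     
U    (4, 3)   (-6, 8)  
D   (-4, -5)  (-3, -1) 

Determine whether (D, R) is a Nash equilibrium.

Yes

At (D, R), Firm 1 earns -3; switching to U would give -6, so Firm 1 has no profitable deviation.
Firm 2 earns -1; switching to L would give -5, so Firm 2 has no profitable deviation.
Neither player can gain by a unilateral deviation, so this profile is a Nash equilibrium.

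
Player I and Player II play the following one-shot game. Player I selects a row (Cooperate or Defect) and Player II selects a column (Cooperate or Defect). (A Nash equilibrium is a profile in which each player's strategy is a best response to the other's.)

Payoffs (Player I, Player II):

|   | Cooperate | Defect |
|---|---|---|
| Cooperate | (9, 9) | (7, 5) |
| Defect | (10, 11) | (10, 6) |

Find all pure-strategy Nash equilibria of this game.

(Cooperate, Cooperate): Player I prefers Defect (10 > 9) — not an equilibrium.
(Cooperate, Defect): Player I prefers Defect (10 > 7); Player II prefers Cooperate (9 > 5) — not an equilibrium.
(Defect, Cooperate): Player I gets 10 ≥ 9 from Cooperate, and Player II gets 11 ≥ 6 from Defect — Nash equilibrium.
(Defect, Defect): Player II prefers Cooperate (11 > 6) — not an equilibrium.

(Defect, Cooperate)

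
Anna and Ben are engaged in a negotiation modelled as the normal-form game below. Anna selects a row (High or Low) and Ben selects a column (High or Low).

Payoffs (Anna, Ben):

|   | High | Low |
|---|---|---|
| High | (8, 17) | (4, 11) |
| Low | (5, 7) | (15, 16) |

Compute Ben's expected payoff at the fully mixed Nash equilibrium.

First find x, the probability Anna plays High, from Ben's indifference between High and Low: 17x + 7(1−x) = 11x + 16(1−x), giving x = 3/5.
Since Ben is indifferent in equilibrium, Ben's expected payoff equals the payoff from either column against (3/5, 2/5). Using High: 17(3/5) + 7(2/5) = 13.

13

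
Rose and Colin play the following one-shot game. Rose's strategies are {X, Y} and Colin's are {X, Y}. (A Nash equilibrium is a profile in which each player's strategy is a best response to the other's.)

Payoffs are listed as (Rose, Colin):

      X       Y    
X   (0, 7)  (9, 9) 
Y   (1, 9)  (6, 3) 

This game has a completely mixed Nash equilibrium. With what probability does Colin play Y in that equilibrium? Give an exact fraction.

1/4

Let c be the probability that Colin plays X. In a completely mixed equilibrium, Rose must be indifferent between X and Y.
Rose's expected payoff from X is 9(1−c); from Y it is c + 6(1−c).
Setting these equal: −9c + 9 = −5c + 6, so c = 3/4.
Therefore Colin plays Y with probability 1 − 3/4 = 1/4.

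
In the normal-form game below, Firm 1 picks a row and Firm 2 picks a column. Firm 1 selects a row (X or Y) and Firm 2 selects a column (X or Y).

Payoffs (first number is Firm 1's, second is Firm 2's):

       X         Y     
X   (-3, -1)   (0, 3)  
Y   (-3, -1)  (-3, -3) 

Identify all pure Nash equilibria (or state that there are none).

(X, X): Firm 2 prefers Y (3 > -1) — not an equilibrium.
(X, Y): Firm 1 gets 0 ≥ -3 from Y, and Firm 2 gets 3 ≥ -1 from X — Nash equilibrium.
(Y, X): Firm 1 gets -3 ≥ -3 from X, and Firm 2 gets -1 ≥ -3 from Y — Nash equilibrium.
(Y, Y): Firm 1 prefers X (0 > -3); Firm 2 prefers X (-1 > -3) — not an equilibrium.

(X, Y) and (Y, X)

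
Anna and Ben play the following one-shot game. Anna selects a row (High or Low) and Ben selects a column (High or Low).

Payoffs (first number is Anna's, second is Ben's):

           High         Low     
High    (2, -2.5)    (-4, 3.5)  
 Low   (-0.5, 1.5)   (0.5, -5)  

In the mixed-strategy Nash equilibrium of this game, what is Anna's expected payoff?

-1/7

First find q, the probability Ben plays High, from Anna's indifference between High and Low: 2q − 4(1−q) = −0.5q + 0.5(1−q), giving q = 9/14.
Since Anna is indifferent in equilibrium, Anna's expected payoff equals the payoff from either row against (9/14, 5/14). Using High: 2(9/14) − 4(5/14) = -1/7.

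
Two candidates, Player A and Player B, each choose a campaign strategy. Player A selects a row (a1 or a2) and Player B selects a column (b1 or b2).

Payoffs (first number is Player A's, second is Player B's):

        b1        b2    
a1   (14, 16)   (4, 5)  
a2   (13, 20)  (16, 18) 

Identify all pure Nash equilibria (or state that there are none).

(a1, b1)

(a1, b1): Player A gets 14 ≥ 13 from a2, and Player B gets 16 ≥ 5 from b2 — Nash equilibrium.
(a1, b2): Player A prefers a2 (16 > 4); Player B prefers b1 (16 > 5) — not an equilibrium.
(a2, b1): Player A prefers a1 (14 > 13) — not an equilibrium.
(a2, b2): Player B prefers b1 (20 > 18) — not an equilibrium.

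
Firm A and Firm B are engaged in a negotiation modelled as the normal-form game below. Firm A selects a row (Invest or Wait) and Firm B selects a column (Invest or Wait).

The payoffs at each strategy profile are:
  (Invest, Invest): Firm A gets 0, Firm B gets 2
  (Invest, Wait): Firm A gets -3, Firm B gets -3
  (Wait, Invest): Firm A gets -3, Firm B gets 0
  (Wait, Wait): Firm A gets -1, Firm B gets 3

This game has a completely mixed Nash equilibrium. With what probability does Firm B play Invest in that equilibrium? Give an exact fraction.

Let q be the probability that Firm B plays Invest. In a completely mixed equilibrium, Firm A must be indifferent between Invest and Wait.
Firm A's expected payoff from Invest is −3(1−q); from Wait it is −3q − (1−q).
Setting these equal: 3q − 3 = −2q − 1, so q = 2/5.

2/5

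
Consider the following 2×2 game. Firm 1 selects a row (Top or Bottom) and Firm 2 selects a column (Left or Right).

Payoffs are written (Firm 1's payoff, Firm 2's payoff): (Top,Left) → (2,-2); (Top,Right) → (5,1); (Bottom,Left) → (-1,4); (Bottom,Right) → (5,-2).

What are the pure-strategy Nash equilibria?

(Top, Right)

(Top, Left): Firm 2 prefers Right (1 > -2) — not an equilibrium.
(Top, Right): Firm 1 gets 5 ≥ 5 from Bottom, and Firm 2 gets 1 ≥ -2 from Left — Nash equilibrium.
(Bottom, Left): Firm 1 prefers Top (2 > -1) — not an equilibrium.
(Bottom, Right): Firm 2 prefers Left (4 > -2) — not an equilibrium.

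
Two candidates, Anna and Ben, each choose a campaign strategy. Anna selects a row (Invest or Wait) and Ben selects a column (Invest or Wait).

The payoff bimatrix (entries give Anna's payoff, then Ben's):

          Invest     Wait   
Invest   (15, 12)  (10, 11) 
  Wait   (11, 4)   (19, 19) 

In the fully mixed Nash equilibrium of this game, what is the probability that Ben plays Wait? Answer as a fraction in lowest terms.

Let y be the probability that Ben plays Invest. In a completely mixed equilibrium, Anna must be indifferent between Invest and Wait.
Anna's expected payoff from Invest is 15y + 10(1−y); from Wait it is 11y + 19(1−y).
Setting these equal: 5y + 10 = −8y + 19, so y = 9/13.
Therefore Ben plays Wait with probability 1 − 9/13 = 4/13.

4/13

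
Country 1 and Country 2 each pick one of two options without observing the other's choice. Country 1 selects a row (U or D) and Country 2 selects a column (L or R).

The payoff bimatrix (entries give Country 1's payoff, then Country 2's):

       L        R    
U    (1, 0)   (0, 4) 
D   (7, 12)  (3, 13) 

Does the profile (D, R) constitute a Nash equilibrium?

Yes

At (D, R), Country 1 earns 3; switching to U would give 0, so Country 1 has no profitable deviation.
Country 2 earns 13; switching to L would give 12, so Country 2 has no profitable deviation.
Neither player can gain by a unilateral deviation, so this profile is a Nash equilibrium.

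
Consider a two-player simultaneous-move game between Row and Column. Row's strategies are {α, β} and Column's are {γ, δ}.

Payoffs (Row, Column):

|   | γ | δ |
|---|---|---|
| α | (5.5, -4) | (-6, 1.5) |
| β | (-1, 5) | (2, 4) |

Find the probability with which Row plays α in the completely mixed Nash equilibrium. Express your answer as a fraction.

2/13

Let p be the probability that Row plays α. In a completely mixed equilibrium, Column must be indifferent between γ and δ.
Column's expected payoff from γ is −4p + 5(1−p); from δ it is 1.5p + 4(1−p).
Setting these equal: −9p + 5 = −2.5p + 4, so p = 2/13.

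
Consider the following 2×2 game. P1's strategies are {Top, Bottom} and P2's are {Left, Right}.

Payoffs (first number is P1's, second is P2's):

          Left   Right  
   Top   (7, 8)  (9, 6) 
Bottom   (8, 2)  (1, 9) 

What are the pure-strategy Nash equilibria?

(Top, Left): P1 prefers Bottom (8 > 7) — not an equilibrium.
(Top, Right): P2 prefers Left (8 > 6) — not an equilibrium.
(Bottom, Left): P2 prefers Right (9 > 2) — not an equilibrium.
(Bottom, Right): P1 prefers Top (9 > 1) — not an equilibrium.

none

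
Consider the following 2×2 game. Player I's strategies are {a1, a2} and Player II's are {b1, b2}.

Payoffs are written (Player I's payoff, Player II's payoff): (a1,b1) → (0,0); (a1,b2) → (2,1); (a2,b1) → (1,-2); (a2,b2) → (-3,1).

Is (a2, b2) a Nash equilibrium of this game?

At (a2, b2), Player I earns -3; switching to a1 would give 2, so Player I would deviate.
Player II earns 1; switching to b1 would give -2, so Player II has no profitable deviation.
Since at least one player can profitably deviate, this is not a Nash equilibrium.

No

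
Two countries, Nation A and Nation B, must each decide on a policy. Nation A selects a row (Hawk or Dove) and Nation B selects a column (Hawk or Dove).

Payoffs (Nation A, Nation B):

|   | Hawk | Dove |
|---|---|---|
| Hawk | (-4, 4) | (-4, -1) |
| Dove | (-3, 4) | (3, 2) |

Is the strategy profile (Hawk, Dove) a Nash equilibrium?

No

At (Hawk, Dove), Nation A earns -4; switching to Dove would give 3, so Nation A would deviate.
Nation B earns -1; switching to Hawk would give 4, so Nation B would deviate.
Since at least one player can profitably deviate, this is not a Nash equilibrium.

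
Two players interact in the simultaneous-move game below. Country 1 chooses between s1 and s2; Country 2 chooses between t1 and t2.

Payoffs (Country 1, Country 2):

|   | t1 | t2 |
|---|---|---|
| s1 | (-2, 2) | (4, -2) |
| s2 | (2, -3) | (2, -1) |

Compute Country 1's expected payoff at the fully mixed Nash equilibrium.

2

First find q, the probability Country 2 plays t1, from Country 1's indifference between s1 and s2: −2q + 4(1−q) = 2q + 2(1−q), giving q = 1/3.
Since Country 1 is indifferent in equilibrium, Country 1's expected payoff equals the payoff from either row against (1/3, 2/3). Using s1: −2(1/3) + 4(2/3) = 2.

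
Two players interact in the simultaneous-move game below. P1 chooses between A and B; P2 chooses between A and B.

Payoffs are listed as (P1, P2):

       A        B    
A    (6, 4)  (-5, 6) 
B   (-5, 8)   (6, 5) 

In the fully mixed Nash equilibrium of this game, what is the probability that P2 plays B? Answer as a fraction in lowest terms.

1/2

Let q be the probability that P2 plays A. In a completely mixed equilibrium, P1 must be indifferent between A and B.
P1's expected payoff from A is 6q − 5(1−q); from B it is −5q + 6(1−q).
Setting these equal: 11q − 5 = −11q + 6, so q = 1/2.
Therefore P2 plays B with probability 1 − 1/2 = 1/2.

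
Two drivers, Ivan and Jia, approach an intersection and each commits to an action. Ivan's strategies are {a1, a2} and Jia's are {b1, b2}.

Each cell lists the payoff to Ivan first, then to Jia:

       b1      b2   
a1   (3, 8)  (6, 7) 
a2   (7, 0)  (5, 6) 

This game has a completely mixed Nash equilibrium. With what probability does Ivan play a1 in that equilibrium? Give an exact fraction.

Let x be the probability that Ivan plays a1. In a completely mixed equilibrium, Jia must be indifferent between b1 and b2.
Jia's expected payoff from b1 is 8x; from b2 it is 7x + 6(1−x).
Setting these equal: 8x = x + 6, so x = 6/7.

6/7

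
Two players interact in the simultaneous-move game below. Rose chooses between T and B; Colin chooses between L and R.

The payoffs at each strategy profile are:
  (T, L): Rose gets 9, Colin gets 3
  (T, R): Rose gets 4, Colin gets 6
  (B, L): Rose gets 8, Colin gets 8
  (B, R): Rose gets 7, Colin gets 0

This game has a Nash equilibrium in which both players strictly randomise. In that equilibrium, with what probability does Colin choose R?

Let c be the probability that Colin plays L. In a completely mixed equilibrium, Rose must be indifferent between T and B.
Rose's expected payoff from T is 9c + 4(1−c); from B it is 8c + 7(1−c).
Setting these equal: 5c + 4 = c + 7, so c = 3/4.
Therefore Colin plays R with probability 1 − 3/4 = 1/4.

1/4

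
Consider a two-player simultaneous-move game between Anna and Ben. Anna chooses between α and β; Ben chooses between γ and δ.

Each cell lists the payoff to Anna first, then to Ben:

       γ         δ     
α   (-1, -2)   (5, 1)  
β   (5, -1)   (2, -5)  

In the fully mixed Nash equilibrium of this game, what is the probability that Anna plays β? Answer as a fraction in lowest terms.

Let p be the probability that Anna plays α. In a completely mixed equilibrium, Ben must be indifferent between γ and δ.
Ben's expected payoff from γ is −2p − (1−p); from δ it is p − 5(1−p).
Setting these equal: −p − 1 = 6p − 5, so p = 4/7.
Therefore Anna plays β with probability 1 − 4/7 = 3/7.

3/7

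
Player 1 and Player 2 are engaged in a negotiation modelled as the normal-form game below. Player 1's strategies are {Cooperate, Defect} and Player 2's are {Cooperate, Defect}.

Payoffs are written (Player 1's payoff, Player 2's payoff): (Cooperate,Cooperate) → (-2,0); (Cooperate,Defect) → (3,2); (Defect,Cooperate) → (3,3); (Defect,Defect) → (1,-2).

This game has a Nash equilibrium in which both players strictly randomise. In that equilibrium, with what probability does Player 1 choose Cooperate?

5/7

Let r be the probability that Player 1 plays Cooperate. In a completely mixed equilibrium, Player 2 must be indifferent between Cooperate and Defect.
Player 2's expected payoff from Cooperate is 3(1−r); from Defect it is 2r − 2(1−r).
Setting these equal: −3r + 3 = 4r − 2, so r = 5/7.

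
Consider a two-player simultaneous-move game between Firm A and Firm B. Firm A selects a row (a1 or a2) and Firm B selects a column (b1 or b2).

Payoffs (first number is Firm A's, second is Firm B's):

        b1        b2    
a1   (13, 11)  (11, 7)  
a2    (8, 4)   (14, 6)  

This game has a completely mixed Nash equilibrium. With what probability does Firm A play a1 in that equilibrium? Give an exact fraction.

Let r be the probability that Firm A plays a1. In a completely mixed equilibrium, Firm B must be indifferent between b1 and b2.
Firm B's expected payoff from b1 is 11r + 4(1−r); from b2 it is 7r + 6(1−r).
Setting these equal: 7r + 4 = r + 6, so r = 1/3.

1/3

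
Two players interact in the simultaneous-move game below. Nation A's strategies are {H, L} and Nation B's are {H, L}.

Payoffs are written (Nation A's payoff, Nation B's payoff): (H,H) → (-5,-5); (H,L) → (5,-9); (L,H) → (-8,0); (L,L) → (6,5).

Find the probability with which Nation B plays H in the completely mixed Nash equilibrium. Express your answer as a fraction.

1/4

Let y be the probability that Nation B plays H. In a completely mixed equilibrium, Nation A must be indifferent between H and L.
Nation A's expected payoff from H is −5y + 5(1−y); from L it is −8y + 6(1−y).
Setting these equal: −10y + 5 = −14y + 6, so y = 1/4.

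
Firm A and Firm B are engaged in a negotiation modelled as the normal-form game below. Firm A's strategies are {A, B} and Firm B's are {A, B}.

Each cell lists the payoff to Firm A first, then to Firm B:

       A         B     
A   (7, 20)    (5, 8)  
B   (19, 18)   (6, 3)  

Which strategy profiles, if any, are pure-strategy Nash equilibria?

(B, A)

(A, A): Firm A prefers B (19 > 7) — not an equilibrium.
(A, B): Firm A prefers B (6 > 5); Firm B prefers A (20 > 8) — not an equilibrium.
(B, A): Firm A gets 19 ≥ 7 from A, and Firm B gets 18 ≥ 3 from B — Nash equilibrium.
(B, B): Firm B prefers A (18 > 3) — not an equilibrium.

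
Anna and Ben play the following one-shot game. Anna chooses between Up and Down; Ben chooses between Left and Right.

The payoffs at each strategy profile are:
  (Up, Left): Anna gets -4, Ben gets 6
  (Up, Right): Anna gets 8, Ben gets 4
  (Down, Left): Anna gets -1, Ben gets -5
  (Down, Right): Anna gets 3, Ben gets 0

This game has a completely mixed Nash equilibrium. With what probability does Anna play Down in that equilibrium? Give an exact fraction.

2/7

Let p be the probability that Anna plays Up. In a completely mixed equilibrium, Ben must be indifferent between Left and Right.
Ben's expected payoff from Left is 6p − 5(1−p); from Right it is 4p.
Setting these equal: 11p − 5 = 4p, so p = 5/7.
Therefore Anna plays Down with probability 1 − 5/7 = 2/7.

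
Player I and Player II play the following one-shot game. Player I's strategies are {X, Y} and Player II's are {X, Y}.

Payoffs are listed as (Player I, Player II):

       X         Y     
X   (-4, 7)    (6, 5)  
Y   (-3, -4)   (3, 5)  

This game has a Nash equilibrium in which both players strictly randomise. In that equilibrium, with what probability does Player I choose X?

Let r be the probability that Player I plays X. In a completely mixed equilibrium, Player II must be indifferent between X and Y.
Player II's expected payoff from X is 7r − 4(1−r); from Y it is 5r + 5(1−r).
Setting these equal: 11r − 4 = 5, so r = 9/11.

9/11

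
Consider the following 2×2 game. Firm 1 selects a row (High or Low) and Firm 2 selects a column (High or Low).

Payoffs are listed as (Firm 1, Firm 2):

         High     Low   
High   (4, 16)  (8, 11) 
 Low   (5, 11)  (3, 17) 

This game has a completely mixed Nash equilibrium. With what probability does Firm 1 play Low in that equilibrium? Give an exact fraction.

Let r be the probability that Firm 1 plays High. In a completely mixed equilibrium, Firm 2 must be indifferent between High and Low.
Firm 2's expected payoff from High is 16r + 11(1−r); from Low it is 11r + 17(1−r).
Setting these equal: 5r + 11 = −6r + 17, so r = 6/11.
Therefore Firm 1 plays Low with probability 1 − 6/11 = 5/11.

5/11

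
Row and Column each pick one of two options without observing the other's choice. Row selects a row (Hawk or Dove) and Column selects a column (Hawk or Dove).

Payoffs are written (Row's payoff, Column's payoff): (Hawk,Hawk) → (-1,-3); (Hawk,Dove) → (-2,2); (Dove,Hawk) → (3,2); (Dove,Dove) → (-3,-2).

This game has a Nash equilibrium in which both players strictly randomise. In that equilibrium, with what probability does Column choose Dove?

4/5

Let y be the probability that Column plays Hawk. In a completely mixed equilibrium, Row must be indifferent between Hawk and Dove.
Row's expected payoff from Hawk is −y − 2(1−y); from Dove it is 3y − 3(1−y).
Setting these equal: y − 2 = 6y − 3, so y = 1/5.
Therefore Column plays Dove with probability 1 − 1/5 = 4/5.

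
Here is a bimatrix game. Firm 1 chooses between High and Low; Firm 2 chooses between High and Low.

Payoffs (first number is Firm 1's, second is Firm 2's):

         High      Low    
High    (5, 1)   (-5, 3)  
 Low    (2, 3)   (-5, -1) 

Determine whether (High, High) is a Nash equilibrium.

No

At (High, High), Firm 1 earns 5; switching to Low would give 2, so Firm 1 has no profitable deviation.
Firm 2 earns 1; switching to Low would give 3, so Firm 2 would deviate.
Since at least one player can profitably deviate, this is not a Nash equilibrium.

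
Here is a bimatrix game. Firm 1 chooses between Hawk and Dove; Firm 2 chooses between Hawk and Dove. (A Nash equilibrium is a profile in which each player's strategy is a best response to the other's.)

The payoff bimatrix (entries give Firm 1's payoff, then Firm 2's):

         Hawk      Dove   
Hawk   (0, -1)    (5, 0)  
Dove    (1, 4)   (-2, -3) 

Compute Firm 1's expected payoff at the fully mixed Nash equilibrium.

First find q, the probability Firm 2 plays Hawk, from Firm 1's indifference between Hawk and Dove: 5(1−q) = q − 2(1−q), giving q = 7/8.
Since Firm 1 is indifferent in equilibrium, Firm 1's expected payoff equals the payoff from either row against (7/8, 1/8). Using Hawk: 5(1/8) = 5/8.

5/8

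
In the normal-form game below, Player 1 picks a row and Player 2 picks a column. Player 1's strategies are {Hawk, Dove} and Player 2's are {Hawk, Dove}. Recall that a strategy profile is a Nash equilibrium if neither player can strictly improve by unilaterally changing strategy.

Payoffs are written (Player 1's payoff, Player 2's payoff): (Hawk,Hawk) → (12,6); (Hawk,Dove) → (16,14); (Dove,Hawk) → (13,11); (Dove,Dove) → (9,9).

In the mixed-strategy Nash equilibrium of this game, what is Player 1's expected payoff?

25/2

First find y, the probability Player 2 plays Hawk, from Player 1's indifference between Hawk and Dove: 12y + 16(1−y) = 13y + 9(1−y), giving y = 7/8.
Since Player 1 is indifferent in equilibrium, Player 1's expected payoff equals the payoff from either row against (7/8, 1/8). Using Hawk: 12(7/8) + 16(1/8) = 25/2.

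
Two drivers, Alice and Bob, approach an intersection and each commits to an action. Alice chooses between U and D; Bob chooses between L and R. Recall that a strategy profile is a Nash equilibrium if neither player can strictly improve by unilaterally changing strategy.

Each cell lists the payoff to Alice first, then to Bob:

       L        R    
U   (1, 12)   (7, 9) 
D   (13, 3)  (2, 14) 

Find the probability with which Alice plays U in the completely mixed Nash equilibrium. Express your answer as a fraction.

11/14

Let p be the probability that Alice plays U. In a completely mixed equilibrium, Bob must be indifferent between L and R.
Bob's expected payoff from L is 12p + 3(1−p); from R it is 9p + 14(1−p).
Setting these equal: 9p + 3 = −5p + 14, so p = 11/14.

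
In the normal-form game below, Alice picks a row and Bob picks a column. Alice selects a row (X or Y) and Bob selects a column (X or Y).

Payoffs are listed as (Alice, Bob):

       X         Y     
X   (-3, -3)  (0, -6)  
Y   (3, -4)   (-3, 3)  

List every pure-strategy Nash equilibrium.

(X, X): Alice prefers Y (3 > -3) — not an equilibrium.
(X, Y): Bob prefers X (-3 > -6) — not an equilibrium.
(Y, X): Bob prefers Y (3 > -4) — not an equilibrium.
(Y, Y): Alice prefers X (0 > -3) — not an equilibrium.

none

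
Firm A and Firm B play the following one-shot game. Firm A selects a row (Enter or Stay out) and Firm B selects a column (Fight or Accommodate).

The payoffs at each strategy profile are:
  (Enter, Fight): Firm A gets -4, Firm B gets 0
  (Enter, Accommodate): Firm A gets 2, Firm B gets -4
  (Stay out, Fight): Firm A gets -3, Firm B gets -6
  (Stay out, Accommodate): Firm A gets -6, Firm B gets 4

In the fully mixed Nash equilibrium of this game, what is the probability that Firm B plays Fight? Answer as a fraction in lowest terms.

8/9

Let q be the probability that Firm B plays Fight. In a completely mixed equilibrium, Firm A must be indifferent between Enter and Stay out.
Firm A's expected payoff from Enter is −4q + 2(1−q); from Stay out it is −3q − 6(1−q).
Setting these equal: −6q + 2 = 3q − 6, so q = 8/9.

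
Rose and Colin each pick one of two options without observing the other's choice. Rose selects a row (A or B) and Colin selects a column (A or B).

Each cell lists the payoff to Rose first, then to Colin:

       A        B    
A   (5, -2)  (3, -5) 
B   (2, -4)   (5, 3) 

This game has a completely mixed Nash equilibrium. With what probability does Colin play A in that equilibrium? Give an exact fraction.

Let q be the probability that Colin plays A. In a completely mixed equilibrium, Rose must be indifferent between A and B.
Rose's expected payoff from A is 5q + 3(1−q); from B it is 2q + 5(1−q).
Setting these equal: 2q + 3 = −3q + 5, so q = 2/5.

2/5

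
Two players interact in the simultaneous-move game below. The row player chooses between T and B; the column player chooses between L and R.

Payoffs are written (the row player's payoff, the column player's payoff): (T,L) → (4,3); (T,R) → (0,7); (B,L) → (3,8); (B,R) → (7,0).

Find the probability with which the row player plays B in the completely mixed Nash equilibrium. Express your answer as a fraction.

1/3

Let p be the probability that the row player plays T. In a completely mixed equilibrium, the column player must be indifferent between L and R.
The column player's expected payoff from L is 3p + 8(1−p); from R it is 7p.
Setting these equal: −5p + 8 = 7p, so p = 2/3.
Therefore the row player plays B with probability 1 − 2/3 = 1/3.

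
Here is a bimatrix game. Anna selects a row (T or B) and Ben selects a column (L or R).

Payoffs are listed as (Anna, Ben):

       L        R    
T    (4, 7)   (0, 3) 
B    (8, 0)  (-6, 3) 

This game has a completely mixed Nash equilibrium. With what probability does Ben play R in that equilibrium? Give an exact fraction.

2/5

Let c be the probability that Ben plays L. In a completely mixed equilibrium, Anna must be indifferent between T and B.
Anna's expected payoff from T is 4c; from B it is 8c − 6(1−c).
Setting these equal: 4c = 14c − 6, so c = 3/5.
Therefore Ben plays R with probability 1 − 3/5 = 2/5.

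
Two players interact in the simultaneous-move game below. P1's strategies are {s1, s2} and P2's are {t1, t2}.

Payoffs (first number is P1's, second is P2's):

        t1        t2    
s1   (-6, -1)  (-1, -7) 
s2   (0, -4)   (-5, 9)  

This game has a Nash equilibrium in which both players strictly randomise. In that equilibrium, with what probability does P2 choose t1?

2/5

Let q be the probability that P2 plays t1. In a completely mixed equilibrium, P1 must be indifferent between s1 and s2.
P1's expected payoff from s1 is −6q − (1−q); from s2 it is −5(1−q).
Setting these equal: −5q − 1 = 5q − 5, so q = 2/5.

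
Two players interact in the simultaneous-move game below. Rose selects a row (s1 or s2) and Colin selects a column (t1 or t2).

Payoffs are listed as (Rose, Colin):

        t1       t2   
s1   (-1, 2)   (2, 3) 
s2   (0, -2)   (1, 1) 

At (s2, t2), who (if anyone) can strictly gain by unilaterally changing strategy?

Rose at (s2, t2) earns 1; deviating to s1 yields 2 — a strict improvement.
Colin earns 1; deviating to t1 yields -2 — not better.
Only Rose has a strictly profitable deviation.

Rose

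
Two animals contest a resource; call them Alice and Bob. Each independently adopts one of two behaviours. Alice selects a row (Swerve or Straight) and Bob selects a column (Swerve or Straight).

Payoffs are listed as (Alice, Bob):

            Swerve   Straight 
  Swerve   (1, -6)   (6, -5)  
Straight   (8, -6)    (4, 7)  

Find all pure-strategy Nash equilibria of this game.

(Swerve, Straight)

(Swerve, Swerve): Alice prefers Straight (8 > 1); Bob prefers Straight (-5 > -6) — not an equilibrium.
(Swerve, Straight): Alice gets 6 ≥ 4 from Straight, and Bob gets -5 ≥ -6 from Swerve — Nash equilibrium.
(Straight, Swerve): Bob prefers Straight (7 > -6) — not an equilibrium.
(Straight, Straight): Alice prefers Swerve (6 > 4) — not an equilibrium.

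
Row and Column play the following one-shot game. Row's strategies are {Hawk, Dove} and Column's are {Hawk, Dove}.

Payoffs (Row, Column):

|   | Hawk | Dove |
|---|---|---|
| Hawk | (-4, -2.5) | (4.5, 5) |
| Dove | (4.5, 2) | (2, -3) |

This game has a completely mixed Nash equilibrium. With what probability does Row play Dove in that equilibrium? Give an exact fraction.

3/5

Let p be the probability that Row plays Hawk. In a completely mixed equilibrium, Column must be indifferent between Hawk and Dove.
Column's expected payoff from Hawk is −2.5p + 2(1−p); from Dove it is 5p − 3(1−p).
Setting these equal: −4.5p + 2 = 8p − 3, so p = 2/5.
Therefore Row plays Dove with probability 1 − 2/5 = 3/5.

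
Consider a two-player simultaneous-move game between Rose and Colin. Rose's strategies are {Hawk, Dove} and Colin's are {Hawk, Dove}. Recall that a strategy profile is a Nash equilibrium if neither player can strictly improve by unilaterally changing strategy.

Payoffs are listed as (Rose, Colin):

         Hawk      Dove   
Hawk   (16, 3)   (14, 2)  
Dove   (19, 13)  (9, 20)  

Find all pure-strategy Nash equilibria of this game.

(Hawk, Hawk): Rose prefers Dove (19 > 16) — not an equilibrium.
(Hawk, Dove): Colin prefers Hawk (3 > 2) — not an equilibrium.
(Dove, Hawk): Colin prefers Dove (20 > 13) — not an equilibrium.
(Dove, Dove): Rose prefers Hawk (14 > 9) — not an equilibrium.

none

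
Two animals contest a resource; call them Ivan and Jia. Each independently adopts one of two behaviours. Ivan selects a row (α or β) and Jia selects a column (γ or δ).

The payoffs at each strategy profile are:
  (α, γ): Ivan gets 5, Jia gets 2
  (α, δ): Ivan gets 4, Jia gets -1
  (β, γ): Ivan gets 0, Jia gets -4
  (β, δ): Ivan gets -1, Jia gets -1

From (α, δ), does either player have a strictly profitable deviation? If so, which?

Ivan at (α, δ) earns 4; deviating to β yields -1 — not better.
Jia earns -1; deviating to γ yields 2 — a strict improvement.
Only Jia has a strictly profitable deviation.

Jia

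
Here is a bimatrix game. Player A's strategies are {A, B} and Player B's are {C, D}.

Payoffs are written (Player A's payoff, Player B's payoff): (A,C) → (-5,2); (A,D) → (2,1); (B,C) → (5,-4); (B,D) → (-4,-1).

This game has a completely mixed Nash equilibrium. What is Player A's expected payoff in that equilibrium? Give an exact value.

First find y, the probability Player B plays C, from Player A's indifference between A and B: −5y + 2(1−y) = 5y − 4(1−y), giving y = 3/8.
Since Player A is indifferent in equilibrium, Player A's expected payoff equals the payoff from either row against (3/8, 5/8). Using A: −5(3/8) + 2(5/8) = -5/8.

-5/8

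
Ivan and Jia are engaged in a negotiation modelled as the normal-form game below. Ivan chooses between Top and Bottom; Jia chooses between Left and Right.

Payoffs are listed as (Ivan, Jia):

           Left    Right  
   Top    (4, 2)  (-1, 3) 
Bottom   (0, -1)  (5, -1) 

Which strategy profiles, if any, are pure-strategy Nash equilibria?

(Bottom, Right)

(Top, Left): Jia prefers Right (3 > 2) — not an equilibrium.
(Top, Right): Ivan prefers Bottom (5 > -1) — not an equilibrium.
(Bottom, Left): Ivan prefers Top (4 > 0) — not an equilibrium.
(Bottom, Right): Ivan gets 5 ≥ -1 from Top, and Jia gets -1 ≥ -1 from Left — Nash equilibrium.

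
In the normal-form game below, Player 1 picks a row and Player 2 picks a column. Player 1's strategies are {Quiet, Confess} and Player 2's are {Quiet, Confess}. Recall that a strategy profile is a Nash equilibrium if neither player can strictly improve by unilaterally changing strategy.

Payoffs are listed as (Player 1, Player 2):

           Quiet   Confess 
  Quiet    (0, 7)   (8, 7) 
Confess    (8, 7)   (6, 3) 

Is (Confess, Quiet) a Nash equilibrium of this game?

At (Confess, Quiet), Player 1 earns 8; switching to Quiet would give 0, so Player 1 has no profitable deviation.
Player 2 earns 7; switching to Confess would give 3, so Player 2 has no profitable deviation.
Neither player can gain by a unilateral deviation, so this profile is a Nash equilibrium.

Yes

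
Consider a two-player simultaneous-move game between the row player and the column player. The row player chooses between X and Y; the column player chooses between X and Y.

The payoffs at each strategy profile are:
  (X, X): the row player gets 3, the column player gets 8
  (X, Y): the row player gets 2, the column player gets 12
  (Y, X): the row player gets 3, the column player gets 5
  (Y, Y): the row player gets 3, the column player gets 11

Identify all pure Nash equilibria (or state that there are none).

(Y, Y)

(X, X): the column player prefers Y (12 > 8) — not an equilibrium.
(X, Y): the row player prefers Y (3 > 2) — not an equilibrium.
(Y, X): the column player prefers Y (11 > 5) — not an equilibrium.
(Y, Y): the row player gets 3 ≥ 2 from X, and the column player gets 11 ≥ 5 from X — Nash equilibrium.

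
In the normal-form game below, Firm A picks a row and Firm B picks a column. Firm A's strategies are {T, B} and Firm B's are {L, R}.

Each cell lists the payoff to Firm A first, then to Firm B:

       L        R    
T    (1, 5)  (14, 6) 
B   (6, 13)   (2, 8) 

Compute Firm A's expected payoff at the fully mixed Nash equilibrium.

82/17

First find y, the probability Firm B plays L, from Firm A's indifference between T and B: y + 14(1−y) = 6y + 2(1−y), giving y = 12/17.
Since Firm A is indifferent in equilibrium, Firm A's expected payoff equals the payoff from either row against (12/17, 5/17). Using T: (12/17) + 14(5/17) = 82/17.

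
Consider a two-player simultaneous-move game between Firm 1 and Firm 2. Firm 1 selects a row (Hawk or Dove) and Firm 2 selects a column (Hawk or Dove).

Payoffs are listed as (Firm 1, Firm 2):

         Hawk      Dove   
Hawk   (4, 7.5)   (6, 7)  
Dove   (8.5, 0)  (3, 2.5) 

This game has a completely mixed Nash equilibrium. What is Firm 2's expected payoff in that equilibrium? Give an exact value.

25/4

First find x, the probability Firm 1 plays Hawk, from Firm 2's indifference between Hawk and Dove: 7.5x = 7x + 2.5(1−x), giving x = 5/6.
Since Firm 2 is indifferent in equilibrium, Firm 2's expected payoff equals the payoff from either column against (5/6, 1/6). Using Hawk: 7.5(5/6) = 25/4.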